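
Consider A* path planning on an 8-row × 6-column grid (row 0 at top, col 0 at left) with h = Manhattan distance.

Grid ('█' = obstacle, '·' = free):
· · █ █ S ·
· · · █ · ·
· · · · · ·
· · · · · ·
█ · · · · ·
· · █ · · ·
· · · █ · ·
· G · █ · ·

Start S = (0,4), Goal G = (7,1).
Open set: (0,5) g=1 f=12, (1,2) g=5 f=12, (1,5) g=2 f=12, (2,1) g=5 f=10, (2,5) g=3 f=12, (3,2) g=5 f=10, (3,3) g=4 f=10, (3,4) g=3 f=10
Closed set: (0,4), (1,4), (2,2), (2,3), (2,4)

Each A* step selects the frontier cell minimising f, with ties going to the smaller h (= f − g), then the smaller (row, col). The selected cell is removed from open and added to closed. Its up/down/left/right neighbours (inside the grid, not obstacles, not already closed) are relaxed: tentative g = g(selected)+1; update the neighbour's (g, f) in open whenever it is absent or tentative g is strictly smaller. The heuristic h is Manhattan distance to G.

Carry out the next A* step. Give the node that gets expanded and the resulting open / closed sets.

step 1: expand (2,1) (f=10, h=5) → closed; open now [(0,5) g=1 f=12, (1,1) g=6 f=12, (1,2) g=5 f=12, (1,5) g=2 f=12, (2,0) g=6 f=12, (2,5) g=3 f=12, (3,1) g=6 f=10, (3,2) g=5 f=10, (3,3) g=4 f=10, (3,4) g=3 f=10]

expanded=(2,1); open=[(0,5) g=1 f=12, (1,1) g=6 f=12, (1,2) g=5 f=12, (1,5) g=2 f=12, (2,0) g=6 f=12, (2,5) g=3 f=12, (3,1) g=6 f=10, (3,2) g=5 f=10, (3,3) g=4 f=10, (3,4) g=3 f=10]; closed=[(0,4), (1,4), (2,1), (2,2), (2,3), (2,4)]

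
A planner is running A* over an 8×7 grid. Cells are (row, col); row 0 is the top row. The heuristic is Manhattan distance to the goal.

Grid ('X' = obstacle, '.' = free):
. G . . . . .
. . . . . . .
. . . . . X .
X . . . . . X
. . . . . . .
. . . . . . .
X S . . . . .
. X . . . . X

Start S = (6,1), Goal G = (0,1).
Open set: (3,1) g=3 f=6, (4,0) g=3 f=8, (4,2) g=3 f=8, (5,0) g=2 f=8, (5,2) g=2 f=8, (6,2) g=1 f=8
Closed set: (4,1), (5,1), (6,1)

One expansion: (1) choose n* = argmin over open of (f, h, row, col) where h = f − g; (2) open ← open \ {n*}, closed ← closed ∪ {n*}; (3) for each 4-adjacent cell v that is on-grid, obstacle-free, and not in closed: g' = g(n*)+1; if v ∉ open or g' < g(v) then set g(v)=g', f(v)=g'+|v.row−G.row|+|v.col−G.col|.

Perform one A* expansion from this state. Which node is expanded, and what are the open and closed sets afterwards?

step 1: expand (3,1) (f=6, h=3) → closed; open now [(2,1) g=4 f=6, (3,2) g=4 f=8, (4,0) g=3 f=8, (4,2) g=3 f=8, (5,0) g=2 f=8, (5,2) g=2 f=8, (6,2) g=1 f=8]

expanded=(3,1); open=[(2,1) g=4 f=6, (3,2) g=4 f=8, (4,0) g=3 f=8, (4,2) g=3 f=8, (5,0) g=2 f=8, (5,2) g=2 f=8, (6,2) g=1 f=8]; closed=[(3,1), (4,1), (5,1), (6,1)]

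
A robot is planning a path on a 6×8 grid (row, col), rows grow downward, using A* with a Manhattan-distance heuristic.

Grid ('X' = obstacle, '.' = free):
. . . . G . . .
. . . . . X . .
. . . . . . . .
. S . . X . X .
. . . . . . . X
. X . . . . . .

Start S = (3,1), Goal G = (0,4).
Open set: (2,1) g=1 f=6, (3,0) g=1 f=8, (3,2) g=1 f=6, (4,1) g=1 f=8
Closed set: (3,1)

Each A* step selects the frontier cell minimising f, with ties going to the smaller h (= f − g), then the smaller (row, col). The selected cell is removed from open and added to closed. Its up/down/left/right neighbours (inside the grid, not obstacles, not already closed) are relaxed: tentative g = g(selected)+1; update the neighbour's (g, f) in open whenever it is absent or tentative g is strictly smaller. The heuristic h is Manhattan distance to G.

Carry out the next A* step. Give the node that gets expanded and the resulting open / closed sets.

step 1: expand (2,1) (f=6, h=5) → closed; open now [(1,1) g=2 f=6, (2,0) g=2 f=8, (2,2) g=2 f=6, (3,0) g=1 f=8, (3,2) g=1 f=6, (4,1) g=1 f=8]

expanded=(2,1); open=[(1,1) g=2 f=6, (2,0) g=2 f=8, (2,2) g=2 f=6, (3,0) g=1 f=8, (3,2) g=1 f=6, (4,1) g=1 f=8]; closed=[(2,1), (3,1)]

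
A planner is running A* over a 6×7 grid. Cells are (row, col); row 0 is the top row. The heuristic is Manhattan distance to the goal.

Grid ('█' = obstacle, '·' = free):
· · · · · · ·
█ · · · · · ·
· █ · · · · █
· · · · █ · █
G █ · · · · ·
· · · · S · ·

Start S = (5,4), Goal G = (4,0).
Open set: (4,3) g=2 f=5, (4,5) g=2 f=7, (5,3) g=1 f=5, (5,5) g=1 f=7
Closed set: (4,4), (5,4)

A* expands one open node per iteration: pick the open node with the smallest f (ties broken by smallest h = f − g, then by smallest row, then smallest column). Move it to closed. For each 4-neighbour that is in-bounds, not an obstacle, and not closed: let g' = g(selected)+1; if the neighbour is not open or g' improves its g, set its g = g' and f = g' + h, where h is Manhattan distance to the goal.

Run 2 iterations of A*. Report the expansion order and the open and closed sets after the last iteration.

order=[(4,3) → (4,2)]; open=[(3,2) g=4 f=7, (3,3) g=3 f=7, (4,5) g=2 f=7, (5,2) g=4 f=7, (5,3) g=1 f=5, (5,5) g=1 f=7]; closed=[(4,2), (4,3), (4,4), (5,4)]

step 1: expand (4,3) (f=5, h=3) → closed; open now [(3,3) g=3 f=7, (4,2) g=3 f=5, (4,5) g=2 f=7, (5,3) g=1 f=5, (5,5) g=1 f=7]
step 2: expand (4,2) (f=5, h=2) → closed; open now [(3,2) g=4 f=7, (3,3) g=3 f=7, (4,5) g=2 f=7, (5,2) g=4 f=7, (5,3) g=1 f=5, (5,5) g=1 f=7]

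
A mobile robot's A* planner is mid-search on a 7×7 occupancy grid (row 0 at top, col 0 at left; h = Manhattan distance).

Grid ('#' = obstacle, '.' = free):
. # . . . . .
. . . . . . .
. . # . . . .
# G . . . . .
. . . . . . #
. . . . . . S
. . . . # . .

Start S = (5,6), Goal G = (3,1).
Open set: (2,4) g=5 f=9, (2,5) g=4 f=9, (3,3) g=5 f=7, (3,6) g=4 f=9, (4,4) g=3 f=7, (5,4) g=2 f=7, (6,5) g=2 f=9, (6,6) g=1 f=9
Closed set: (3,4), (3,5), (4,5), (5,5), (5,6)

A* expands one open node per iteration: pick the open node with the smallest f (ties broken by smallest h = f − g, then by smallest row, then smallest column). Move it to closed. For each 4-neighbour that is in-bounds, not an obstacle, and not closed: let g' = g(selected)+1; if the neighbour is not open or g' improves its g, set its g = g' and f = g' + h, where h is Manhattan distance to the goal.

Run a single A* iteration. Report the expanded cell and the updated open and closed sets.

step 1: expand (3,3) (f=7, h=2) → closed; open now [(2,3) g=6 f=9, (2,4) g=5 f=9, (2,5) g=4 f=9, (3,2) g=6 f=7, (3,6) g=4 f=9, (4,3) g=6 f=9, (4,4) g=3 f=7, (5,4) g=2 f=7, (6,5) g=2 f=9, (6,6) g=1 f=9]

expanded=(3,3); open=[(2,3) g=6 f=9, (2,4) g=5 f=9, (2,5) g=4 f=9, (3,2) g=6 f=7, (3,6) g=4 f=9, (4,3) g=6 f=9, (4,4) g=3 f=7, (5,4) g=2 f=7, (6,5) g=2 f=9, (6,6) g=1 f=9]; closed=[(3,3), (3,4), (3,5), (4,5), (5,5), (5,6)]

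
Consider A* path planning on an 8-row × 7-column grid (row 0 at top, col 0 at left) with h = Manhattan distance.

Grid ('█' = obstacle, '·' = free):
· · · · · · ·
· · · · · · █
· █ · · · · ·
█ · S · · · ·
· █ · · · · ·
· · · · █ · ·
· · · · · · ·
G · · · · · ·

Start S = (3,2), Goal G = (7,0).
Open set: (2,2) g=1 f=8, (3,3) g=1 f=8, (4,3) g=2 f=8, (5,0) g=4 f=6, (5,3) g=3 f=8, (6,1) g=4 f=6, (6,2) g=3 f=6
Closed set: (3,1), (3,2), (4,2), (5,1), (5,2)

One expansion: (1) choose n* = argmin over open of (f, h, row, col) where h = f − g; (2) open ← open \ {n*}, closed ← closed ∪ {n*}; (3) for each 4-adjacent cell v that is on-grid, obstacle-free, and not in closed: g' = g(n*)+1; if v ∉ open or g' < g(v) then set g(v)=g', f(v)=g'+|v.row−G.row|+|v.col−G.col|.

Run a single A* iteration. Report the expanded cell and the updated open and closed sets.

step 1: expand (5,0) (f=6, h=2) → closed; open now [(2,2) g=1 f=8, (3,3) g=1 f=8, (4,0) g=5 f=8, (4,3) g=2 f=8, (5,3) g=3 f=8, (6,0) g=5 f=6, (6,1) g=4 f=6, (6,2) g=3 f=6]

expanded=(5,0); open=[(2,2) g=1 f=8, (3,3) g=1 f=8, (4,0) g=5 f=8, (4,3) g=2 f=8, (5,3) g=3 f=8, (6,0) g=5 f=6, (6,1) g=4 f=6, (6,2) g=3 f=6]; closed=[(3,1), (3,2), (4,2), (5,0), (5,1), (5,2)]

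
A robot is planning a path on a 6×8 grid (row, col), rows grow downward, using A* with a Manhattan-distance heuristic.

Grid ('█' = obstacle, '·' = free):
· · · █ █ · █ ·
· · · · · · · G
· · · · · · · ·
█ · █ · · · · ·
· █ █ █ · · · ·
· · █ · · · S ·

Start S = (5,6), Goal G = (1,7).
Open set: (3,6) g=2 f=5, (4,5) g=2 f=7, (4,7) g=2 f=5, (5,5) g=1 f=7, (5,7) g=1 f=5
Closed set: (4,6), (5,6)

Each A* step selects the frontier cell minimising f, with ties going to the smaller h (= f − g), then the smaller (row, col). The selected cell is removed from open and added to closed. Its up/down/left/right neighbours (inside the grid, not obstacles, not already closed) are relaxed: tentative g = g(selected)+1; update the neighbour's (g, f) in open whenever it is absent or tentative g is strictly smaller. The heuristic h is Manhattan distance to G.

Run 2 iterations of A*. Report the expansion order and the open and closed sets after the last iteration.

step 1: expand (3,6) (f=5, h=3) → closed; open now [(2,6) g=3 f=5, (3,5) g=3 f=7, (3,7) g=3 f=5, (4,5) g=2 f=7, (4,7) g=2 f=5, (5,5) g=1 f=7, (5,7) g=1 f=5]
step 2: expand (2,6) (f=5, h=2) → closed; open now [(1,6) g=4 f=5, (2,5) g=4 f=7, (2,7) g=4 f=5, (3,5) g=3 f=7, (3,7) g=3 f=5, (4,5) g=2 f=7, (4,7) g=2 f=5, (5,5) g=1 f=7, (5,7) g=1 f=5]

order=[(3,6) → (2,6)]; open=[(1,6) g=4 f=5, (2,5) g=4 f=7, (2,7) g=4 f=5, (3,5) g=3 f=7, (3,7) g=3 f=5, (4,5) g=2 f=7, (4,7) g=2 f=5, (5,5) g=1 f=7, (5,7) g=1 f=5]; closed=[(2,6), (3,6), (4,6), (5,6)]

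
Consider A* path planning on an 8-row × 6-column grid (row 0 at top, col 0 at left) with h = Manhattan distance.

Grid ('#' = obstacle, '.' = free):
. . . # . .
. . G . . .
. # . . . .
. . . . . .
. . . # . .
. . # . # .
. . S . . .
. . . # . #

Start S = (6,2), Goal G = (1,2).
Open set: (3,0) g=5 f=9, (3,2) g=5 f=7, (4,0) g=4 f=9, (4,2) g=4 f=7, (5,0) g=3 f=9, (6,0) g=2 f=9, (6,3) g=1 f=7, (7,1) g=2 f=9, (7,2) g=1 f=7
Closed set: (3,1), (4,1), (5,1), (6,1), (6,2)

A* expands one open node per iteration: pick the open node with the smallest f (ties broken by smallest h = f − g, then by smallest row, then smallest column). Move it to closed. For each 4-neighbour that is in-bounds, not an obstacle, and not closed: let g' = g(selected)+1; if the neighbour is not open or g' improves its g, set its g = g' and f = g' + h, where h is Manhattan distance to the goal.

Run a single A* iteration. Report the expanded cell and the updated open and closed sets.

expanded=(3,2); open=[(2,2) g=6 f=7, (3,0) g=5 f=9, (3,3) g=6 f=9, (4,0) g=4 f=9, (4,2) g=4 f=7, (5,0) g=3 f=9, (6,0) g=2 f=9, (6,3) g=1 f=7, (7,1) g=2 f=9, (7,2) g=1 f=7]; closed=[(3,1), (3,2), (4,1), (5,1), (6,1), (6,2)]

step 1: expand (3,2) (f=7, h=2) → closed; open now [(2,2) g=6 f=7, (3,0) g=5 f=9, (3,3) g=6 f=9, (4,0) g=4 f=9, (4,2) g=4 f=7, (5,0) g=3 f=9, (6,0) g=2 f=9, (6,3) g=1 f=7, (7,1) g=2 f=9, (7,2) g=1 f=7]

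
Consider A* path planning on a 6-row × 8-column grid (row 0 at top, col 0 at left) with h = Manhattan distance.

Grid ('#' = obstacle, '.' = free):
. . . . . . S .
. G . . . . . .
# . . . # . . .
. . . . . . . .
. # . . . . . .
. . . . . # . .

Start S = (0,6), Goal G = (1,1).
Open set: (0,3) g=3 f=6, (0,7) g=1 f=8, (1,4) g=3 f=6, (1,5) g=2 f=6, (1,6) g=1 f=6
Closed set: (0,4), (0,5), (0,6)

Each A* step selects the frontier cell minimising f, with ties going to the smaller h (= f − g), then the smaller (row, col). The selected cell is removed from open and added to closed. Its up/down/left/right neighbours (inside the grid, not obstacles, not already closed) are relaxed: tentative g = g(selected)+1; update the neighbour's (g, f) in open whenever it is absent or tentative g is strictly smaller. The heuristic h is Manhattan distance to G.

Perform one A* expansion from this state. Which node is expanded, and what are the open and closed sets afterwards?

expanded=(0,3); open=[(0,2) g=4 f=6, (0,7) g=1 f=8, (1,3) g=4 f=6, (1,4) g=3 f=6, (1,5) g=2 f=6, (1,6) g=1 f=6]; closed=[(0,3), (0,4), (0,5), (0,6)]

step 1: expand (0,3) (f=6, h=3) → closed; open now [(0,2) g=4 f=6, (0,7) g=1 f=8, (1,3) g=4 f=6, (1,4) g=3 f=6, (1,5) g=2 f=6, (1,6) g=1 f=6]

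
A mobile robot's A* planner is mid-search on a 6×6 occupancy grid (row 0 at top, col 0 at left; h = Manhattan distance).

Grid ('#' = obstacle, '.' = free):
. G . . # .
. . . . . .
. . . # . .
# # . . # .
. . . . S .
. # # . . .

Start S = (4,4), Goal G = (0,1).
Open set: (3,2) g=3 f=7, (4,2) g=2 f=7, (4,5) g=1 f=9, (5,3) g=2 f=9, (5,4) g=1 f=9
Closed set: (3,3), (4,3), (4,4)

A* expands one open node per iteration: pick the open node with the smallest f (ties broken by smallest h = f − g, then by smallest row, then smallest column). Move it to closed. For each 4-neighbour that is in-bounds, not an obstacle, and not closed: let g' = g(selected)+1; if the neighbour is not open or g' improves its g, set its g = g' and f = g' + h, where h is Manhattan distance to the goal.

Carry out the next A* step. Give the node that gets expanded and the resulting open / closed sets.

step 1: expand (3,2) (f=7, h=4) → closed; open now [(2,2) g=4 f=7, (4,2) g=2 f=7, (4,5) g=1 f=9, (5,3) g=2 f=9, (5,4) g=1 f=9]

expanded=(3,2); open=[(2,2) g=4 f=7, (4,2) g=2 f=7, (4,5) g=1 f=9, (5,3) g=2 f=9, (5,4) g=1 f=9]; closed=[(3,2), (3,3), (4,3), (4,4)]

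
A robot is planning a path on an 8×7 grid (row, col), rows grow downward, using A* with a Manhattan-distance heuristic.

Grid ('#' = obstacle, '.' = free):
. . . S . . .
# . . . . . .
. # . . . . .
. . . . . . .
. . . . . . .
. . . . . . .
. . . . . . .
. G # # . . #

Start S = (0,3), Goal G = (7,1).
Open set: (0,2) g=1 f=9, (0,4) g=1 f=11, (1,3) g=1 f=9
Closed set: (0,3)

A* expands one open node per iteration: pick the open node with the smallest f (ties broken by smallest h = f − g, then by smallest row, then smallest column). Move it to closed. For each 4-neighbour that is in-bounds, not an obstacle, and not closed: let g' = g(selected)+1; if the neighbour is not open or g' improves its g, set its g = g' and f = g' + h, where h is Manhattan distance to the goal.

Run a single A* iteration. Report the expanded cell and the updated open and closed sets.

step 1: expand (0,2) (f=9, h=8) → closed; open now [(0,1) g=2 f=9, (0,4) g=1 f=11, (1,2) g=2 f=9, (1,3) g=1 f=9]

expanded=(0,2); open=[(0,1) g=2 f=9, (0,4) g=1 f=11, (1,2) g=2 f=9, (1,3) g=1 f=9]; closed=[(0,2), (0,3)]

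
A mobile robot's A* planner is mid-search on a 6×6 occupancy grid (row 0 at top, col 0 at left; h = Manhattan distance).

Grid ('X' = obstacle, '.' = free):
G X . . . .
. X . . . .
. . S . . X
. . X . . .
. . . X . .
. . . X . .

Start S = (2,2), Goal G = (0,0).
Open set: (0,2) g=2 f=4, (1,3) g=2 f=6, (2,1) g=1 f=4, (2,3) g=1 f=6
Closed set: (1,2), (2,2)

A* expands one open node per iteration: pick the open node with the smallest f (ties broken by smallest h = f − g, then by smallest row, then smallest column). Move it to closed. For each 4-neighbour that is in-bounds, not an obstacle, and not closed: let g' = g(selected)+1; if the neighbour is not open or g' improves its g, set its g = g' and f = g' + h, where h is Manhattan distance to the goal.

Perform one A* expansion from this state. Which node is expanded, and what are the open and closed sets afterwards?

expanded=(0,2); open=[(0,3) g=3 f=6, (1,3) g=2 f=6, (2,1) g=1 f=4, (2,3) g=1 f=6]; closed=[(0,2), (1,2), (2,2)]

step 1: expand (0,2) (f=4, h=2) → closed; open now [(0,3) g=3 f=6, (1,3) g=2 f=6, (2,1) g=1 f=4, (2,3) g=1 f=6]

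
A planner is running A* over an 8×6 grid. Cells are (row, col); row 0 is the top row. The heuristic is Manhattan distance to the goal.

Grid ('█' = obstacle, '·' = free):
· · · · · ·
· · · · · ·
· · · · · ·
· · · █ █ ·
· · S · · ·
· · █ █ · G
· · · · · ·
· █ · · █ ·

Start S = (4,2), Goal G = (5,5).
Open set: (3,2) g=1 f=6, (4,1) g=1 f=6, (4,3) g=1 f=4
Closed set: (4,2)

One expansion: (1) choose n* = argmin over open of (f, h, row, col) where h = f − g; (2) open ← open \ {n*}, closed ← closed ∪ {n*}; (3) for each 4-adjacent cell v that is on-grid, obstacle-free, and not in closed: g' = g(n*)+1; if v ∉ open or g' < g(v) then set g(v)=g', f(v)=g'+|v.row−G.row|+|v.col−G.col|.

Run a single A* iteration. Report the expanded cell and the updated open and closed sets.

expanded=(4,3); open=[(3,2) g=1 f=6, (4,1) g=1 f=6, (4,4) g=2 f=4]; closed=[(4,2), (4,3)]

step 1: expand (4,3) (f=4, h=3) → closed; open now [(3,2) g=1 f=6, (4,1) g=1 f=6, (4,4) g=2 f=4]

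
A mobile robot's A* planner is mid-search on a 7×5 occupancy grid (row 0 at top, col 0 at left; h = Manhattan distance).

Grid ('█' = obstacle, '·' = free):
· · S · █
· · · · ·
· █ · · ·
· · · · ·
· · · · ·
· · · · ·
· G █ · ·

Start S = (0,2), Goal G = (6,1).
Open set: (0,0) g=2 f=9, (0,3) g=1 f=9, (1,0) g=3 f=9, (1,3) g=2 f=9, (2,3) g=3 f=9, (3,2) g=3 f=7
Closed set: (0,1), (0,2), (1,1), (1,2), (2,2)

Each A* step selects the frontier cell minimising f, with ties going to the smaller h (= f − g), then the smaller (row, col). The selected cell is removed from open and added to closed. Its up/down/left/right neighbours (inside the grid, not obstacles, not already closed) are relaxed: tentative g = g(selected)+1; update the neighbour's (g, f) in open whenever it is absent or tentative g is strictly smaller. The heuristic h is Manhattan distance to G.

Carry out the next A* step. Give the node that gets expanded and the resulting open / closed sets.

step 1: expand (3,2) (f=7, h=4) → closed; open now [(0,0) g=2 f=9, (0,3) g=1 f=9, (1,0) g=3 f=9, (1,3) g=2 f=9, (2,3) g=3 f=9, (3,1) g=4 f=7, (3,3) g=4 f=9, (4,2) g=4 f=7]

expanded=(3,2); open=[(0,0) g=2 f=9, (0,3) g=1 f=9, (1,0) g=3 f=9, (1,3) g=2 f=9, (2,3) g=3 f=9, (3,1) g=4 f=7, (3,3) g=4 f=9, (4,2) g=4 f=7]; closed=[(0,1), (0,2), (1,1), (1,2), (2,2), (3,2)]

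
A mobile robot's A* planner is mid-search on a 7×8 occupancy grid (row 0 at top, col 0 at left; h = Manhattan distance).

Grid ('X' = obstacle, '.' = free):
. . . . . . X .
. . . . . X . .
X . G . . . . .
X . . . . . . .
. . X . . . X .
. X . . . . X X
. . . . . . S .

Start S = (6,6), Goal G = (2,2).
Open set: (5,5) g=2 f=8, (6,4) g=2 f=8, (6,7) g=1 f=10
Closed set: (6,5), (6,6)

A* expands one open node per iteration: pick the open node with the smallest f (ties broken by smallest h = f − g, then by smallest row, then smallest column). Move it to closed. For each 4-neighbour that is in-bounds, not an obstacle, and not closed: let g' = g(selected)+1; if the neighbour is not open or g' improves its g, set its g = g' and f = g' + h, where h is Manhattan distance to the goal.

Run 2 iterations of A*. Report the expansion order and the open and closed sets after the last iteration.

order=[(5,5) → (4,5)]; open=[(3,5) g=4 f=8, (4,4) g=4 f=8, (5,4) g=3 f=8, (6,4) g=2 f=8, (6,7) g=1 f=10]; closed=[(4,5), (5,5), (6,5), (6,6)]

step 1: expand (5,5) (f=8, h=6) → closed; open now [(4,5) g=3 f=8, (5,4) g=3 f=8, (6,4) g=2 f=8, (6,7) g=1 f=10]
step 2: expand (4,5) (f=8, h=5) → closed; open now [(3,5) g=4 f=8, (4,4) g=4 f=8, (5,4) g=3 f=8, (6,4) g=2 f=8, (6,7) g=1 f=10]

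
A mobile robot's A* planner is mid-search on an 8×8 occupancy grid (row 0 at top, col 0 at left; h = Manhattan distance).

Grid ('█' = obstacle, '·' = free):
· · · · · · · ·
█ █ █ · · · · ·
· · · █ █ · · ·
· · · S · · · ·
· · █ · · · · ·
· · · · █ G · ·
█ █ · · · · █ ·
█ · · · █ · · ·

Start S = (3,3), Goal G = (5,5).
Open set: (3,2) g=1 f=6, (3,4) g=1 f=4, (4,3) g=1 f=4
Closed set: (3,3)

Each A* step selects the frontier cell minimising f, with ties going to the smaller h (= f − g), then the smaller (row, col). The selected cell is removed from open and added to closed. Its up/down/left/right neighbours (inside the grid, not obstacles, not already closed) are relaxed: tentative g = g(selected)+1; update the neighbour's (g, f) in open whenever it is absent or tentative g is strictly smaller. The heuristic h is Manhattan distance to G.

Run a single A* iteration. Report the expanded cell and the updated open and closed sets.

step 1: expand (3,4) (f=4, h=3) → closed; open now [(3,2) g=1 f=6, (3,5) g=2 f=4, (4,3) g=1 f=4, (4,4) g=2 f=4]

expanded=(3,4); open=[(3,2) g=1 f=6, (3,5) g=2 f=4, (4,3) g=1 f=4, (4,4) g=2 f=4]; closed=[(3,3), (3,4)]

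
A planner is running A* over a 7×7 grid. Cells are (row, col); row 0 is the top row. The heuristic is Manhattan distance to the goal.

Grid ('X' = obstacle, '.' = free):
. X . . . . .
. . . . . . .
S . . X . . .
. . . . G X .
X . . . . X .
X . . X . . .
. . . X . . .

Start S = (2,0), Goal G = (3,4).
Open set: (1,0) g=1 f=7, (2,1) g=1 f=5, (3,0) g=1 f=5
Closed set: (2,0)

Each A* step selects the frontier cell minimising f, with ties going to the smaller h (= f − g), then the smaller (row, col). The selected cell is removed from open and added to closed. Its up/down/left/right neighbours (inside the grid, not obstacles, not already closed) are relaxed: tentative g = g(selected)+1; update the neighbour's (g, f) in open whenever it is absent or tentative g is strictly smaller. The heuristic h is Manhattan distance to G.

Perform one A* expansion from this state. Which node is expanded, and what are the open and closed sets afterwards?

expanded=(2,1); open=[(1,0) g=1 f=7, (1,1) g=2 f=7, (2,2) g=2 f=5, (3,0) g=1 f=5, (3,1) g=2 f=5]; closed=[(2,0), (2,1)]

step 1: expand (2,1) (f=5, h=4) → closed; open now [(1,0) g=1 f=7, (1,1) g=2 f=7, (2,2) g=2 f=5, (3,0) g=1 f=5, (3,1) g=2 f=5]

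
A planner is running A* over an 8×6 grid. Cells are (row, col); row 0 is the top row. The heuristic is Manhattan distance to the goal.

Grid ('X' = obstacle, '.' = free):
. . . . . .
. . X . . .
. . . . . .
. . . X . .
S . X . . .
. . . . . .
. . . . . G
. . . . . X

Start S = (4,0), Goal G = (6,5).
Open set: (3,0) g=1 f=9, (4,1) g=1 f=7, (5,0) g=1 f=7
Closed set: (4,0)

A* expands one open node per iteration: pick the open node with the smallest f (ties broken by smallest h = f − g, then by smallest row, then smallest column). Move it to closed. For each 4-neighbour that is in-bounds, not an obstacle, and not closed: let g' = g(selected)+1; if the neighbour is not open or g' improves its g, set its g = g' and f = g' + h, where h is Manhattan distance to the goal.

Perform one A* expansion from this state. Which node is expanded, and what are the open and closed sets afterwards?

step 1: expand (4,1) (f=7, h=6) → closed; open now [(3,0) g=1 f=9, (3,1) g=2 f=9, (5,0) g=1 f=7, (5,1) g=2 f=7]

expanded=(4,1); open=[(3,0) g=1 f=9, (3,1) g=2 f=9, (5,0) g=1 f=7, (5,1) g=2 f=7]; closed=[(4,0), (4,1)]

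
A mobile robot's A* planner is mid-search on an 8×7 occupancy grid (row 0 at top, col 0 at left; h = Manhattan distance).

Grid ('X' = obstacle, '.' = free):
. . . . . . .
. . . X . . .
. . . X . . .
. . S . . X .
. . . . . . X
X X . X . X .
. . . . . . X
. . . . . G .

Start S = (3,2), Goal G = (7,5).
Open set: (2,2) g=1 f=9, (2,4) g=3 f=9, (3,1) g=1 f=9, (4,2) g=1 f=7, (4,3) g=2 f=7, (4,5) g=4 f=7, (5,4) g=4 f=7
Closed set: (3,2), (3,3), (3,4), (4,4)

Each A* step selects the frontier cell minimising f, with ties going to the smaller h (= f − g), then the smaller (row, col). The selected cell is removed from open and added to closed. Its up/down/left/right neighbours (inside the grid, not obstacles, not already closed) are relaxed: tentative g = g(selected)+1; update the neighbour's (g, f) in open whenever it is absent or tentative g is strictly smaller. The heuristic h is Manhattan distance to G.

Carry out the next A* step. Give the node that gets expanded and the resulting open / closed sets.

step 1: expand (4,5) (f=7, h=3) → closed; open now [(2,2) g=1 f=9, (2,4) g=3 f=9, (3,1) g=1 f=9, (4,2) g=1 f=7, (4,3) g=2 f=7, (5,4) g=4 f=7]

expanded=(4,5); open=[(2,2) g=1 f=9, (2,4) g=3 f=9, (3,1) g=1 f=9, (4,2) g=1 f=7, (4,3) g=2 f=7, (5,4) g=4 f=7]; closed=[(3,2), (3,3), (3,4), (4,4), (4,5)]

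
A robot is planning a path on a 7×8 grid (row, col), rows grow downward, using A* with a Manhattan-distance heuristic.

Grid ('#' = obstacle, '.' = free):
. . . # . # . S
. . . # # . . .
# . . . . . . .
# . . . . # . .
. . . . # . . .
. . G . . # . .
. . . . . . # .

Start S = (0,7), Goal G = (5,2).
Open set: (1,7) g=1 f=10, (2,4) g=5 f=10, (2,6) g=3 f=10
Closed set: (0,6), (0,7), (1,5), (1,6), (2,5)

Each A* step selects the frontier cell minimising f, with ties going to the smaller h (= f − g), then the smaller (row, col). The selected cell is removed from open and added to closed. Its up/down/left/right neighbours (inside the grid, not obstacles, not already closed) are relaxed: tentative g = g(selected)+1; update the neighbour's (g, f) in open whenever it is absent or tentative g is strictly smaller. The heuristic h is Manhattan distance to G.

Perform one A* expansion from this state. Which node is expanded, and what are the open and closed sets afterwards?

step 1: expand (2,4) (f=10, h=5) → closed; open now [(1,7) g=1 f=10, (2,3) g=6 f=10, (2,6) g=3 f=10, (3,4) g=6 f=10]

expanded=(2,4); open=[(1,7) g=1 f=10, (2,3) g=6 f=10, (2,6) g=3 f=10, (3,4) g=6 f=10]; closed=[(0,6), (0,7), (1,5), (1,6), (2,4), (2,5)]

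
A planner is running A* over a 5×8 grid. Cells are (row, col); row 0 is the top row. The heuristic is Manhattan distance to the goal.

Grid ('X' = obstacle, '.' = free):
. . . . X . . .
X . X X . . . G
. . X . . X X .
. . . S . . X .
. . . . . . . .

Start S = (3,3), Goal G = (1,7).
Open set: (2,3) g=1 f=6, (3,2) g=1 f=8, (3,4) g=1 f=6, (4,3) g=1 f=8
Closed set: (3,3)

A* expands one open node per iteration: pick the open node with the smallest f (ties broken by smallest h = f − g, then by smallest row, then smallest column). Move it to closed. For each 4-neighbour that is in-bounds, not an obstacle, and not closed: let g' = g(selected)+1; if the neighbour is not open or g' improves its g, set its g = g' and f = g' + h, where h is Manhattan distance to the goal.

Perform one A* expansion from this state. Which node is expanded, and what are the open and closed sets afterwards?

expanded=(2,3); open=[(2,4) g=2 f=6, (3,2) g=1 f=8, (3,4) g=1 f=6, (4,3) g=1 f=8]; closed=[(2,3), (3,3)]

step 1: expand (2,3) (f=6, h=5) → closed; open now [(2,4) g=2 f=6, (3,2) g=1 f=8, (3,4) g=1 f=6, (4,3) g=1 f=8]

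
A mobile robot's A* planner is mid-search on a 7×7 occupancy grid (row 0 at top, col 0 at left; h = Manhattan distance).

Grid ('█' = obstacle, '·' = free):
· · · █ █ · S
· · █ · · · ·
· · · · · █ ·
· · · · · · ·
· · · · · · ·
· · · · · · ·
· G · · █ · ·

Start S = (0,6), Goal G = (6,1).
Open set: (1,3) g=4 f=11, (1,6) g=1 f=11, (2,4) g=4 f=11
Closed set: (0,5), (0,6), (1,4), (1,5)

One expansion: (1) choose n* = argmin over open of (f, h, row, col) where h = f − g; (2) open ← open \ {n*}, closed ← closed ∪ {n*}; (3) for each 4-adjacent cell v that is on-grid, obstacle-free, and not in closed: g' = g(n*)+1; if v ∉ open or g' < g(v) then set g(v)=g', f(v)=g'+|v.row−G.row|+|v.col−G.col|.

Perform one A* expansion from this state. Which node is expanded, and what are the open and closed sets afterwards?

expanded=(1,3); open=[(1,6) g=1 f=11, (2,3) g=5 f=11, (2,4) g=4 f=11]; closed=[(0,5), (0,6), (1,3), (1,4), (1,5)]

step 1: expand (1,3) (f=11, h=7) → closed; open now [(1,6) g=1 f=11, (2,3) g=5 f=11, (2,4) g=4 f=11]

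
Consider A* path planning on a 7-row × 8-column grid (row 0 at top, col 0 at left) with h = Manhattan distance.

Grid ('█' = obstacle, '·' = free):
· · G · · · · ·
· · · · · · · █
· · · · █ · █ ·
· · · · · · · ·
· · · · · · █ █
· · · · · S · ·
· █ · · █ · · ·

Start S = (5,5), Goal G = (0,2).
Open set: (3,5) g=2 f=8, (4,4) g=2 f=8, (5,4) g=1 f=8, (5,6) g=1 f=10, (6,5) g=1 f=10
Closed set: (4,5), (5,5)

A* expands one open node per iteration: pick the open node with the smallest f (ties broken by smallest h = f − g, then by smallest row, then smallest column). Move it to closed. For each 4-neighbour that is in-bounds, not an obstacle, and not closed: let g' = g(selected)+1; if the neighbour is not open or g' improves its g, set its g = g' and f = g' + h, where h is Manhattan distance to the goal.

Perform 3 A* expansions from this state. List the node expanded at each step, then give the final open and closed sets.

order=[(3,5) → (2,5) → (1,5)]; open=[(0,5) g=5 f=8, (1,4) g=5 f=8, (1,6) g=5 f=10, (3,4) g=3 f=8, (3,6) g=3 f=10, (4,4) g=2 f=8, (5,4) g=1 f=8, (5,6) g=1 f=10, (6,5) g=1 f=10]; closed=[(1,5), (2,5), (3,5), (4,5), (5,5)]

step 1: expand (3,5) (f=8, h=6) → closed; open now [(2,5) g=3 f=8, (3,4) g=3 f=8, (3,6) g=3 f=10, (4,4) g=2 f=8, (5,4) g=1 f=8, (5,6) g=1 f=10, (6,5) g=1 f=10]
step 2: expand (2,5) (f=8, h=5) → closed; open now [(1,5) g=4 f=8, (3,4) g=3 f=8, (3,6) g=3 f=10, (4,4) g=2 f=8, (5,4) g=1 f=8, (5,6) g=1 f=10, (6,5) g=1 f=10]
step 3: expand (1,5) (f=8, h=4) → closed; open now [(0,5) g=5 f=8, (1,4) g=5 f=8, (1,6) g=5 f=10, (3,4) g=3 f=8, (3,6) g=3 f=10, (4,4) g=2 f=8, (5,4) g=1 f=8, (5,6) g=1 f=10, (6,5) g=1 f=10]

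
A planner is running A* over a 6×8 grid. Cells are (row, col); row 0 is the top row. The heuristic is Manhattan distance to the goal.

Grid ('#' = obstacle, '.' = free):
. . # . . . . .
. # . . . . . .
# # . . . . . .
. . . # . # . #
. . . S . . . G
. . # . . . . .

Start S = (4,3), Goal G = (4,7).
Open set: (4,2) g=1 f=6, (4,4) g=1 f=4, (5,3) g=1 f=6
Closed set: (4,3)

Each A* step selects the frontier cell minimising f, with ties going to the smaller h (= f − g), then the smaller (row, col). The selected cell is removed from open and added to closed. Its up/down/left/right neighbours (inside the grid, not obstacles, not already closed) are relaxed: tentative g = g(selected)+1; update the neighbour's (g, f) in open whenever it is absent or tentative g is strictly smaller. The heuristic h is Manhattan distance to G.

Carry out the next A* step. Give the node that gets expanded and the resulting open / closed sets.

step 1: expand (4,4) (f=4, h=3) → closed; open now [(3,4) g=2 f=6, (4,2) g=1 f=6, (4,5) g=2 f=4, (5,3) g=1 f=6, (5,4) g=2 f=6]

expanded=(4,4); open=[(3,4) g=2 f=6, (4,2) g=1 f=6, (4,5) g=2 f=4, (5,3) g=1 f=6, (5,4) g=2 f=6]; closed=[(4,3), (4,4)]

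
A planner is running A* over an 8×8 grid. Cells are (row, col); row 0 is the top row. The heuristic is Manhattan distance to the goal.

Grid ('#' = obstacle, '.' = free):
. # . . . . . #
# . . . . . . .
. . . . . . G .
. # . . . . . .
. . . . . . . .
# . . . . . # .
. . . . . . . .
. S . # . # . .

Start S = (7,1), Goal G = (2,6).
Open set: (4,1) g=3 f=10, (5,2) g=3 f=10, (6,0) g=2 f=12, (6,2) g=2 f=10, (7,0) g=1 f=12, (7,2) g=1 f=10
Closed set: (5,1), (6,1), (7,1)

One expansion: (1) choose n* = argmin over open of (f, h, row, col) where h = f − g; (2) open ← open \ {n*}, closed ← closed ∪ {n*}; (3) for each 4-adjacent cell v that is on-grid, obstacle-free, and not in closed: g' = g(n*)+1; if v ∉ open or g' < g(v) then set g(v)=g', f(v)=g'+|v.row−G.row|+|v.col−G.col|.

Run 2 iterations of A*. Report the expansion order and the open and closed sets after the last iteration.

order=[(4,1) → (4,2)]; open=[(3,2) g=5 f=10, (4,0) g=4 f=12, (4,3) g=5 f=10, (5,2) g=3 f=10, (6,0) g=2 f=12, (6,2) g=2 f=10, (7,0) g=1 f=12, (7,2) g=1 f=10]; closed=[(4,1), (4,2), (5,1), (6,1), (7,1)]

step 1: expand (4,1) (f=10, h=7) → closed; open now [(4,0) g=4 f=12, (4,2) g=4 f=10, (5,2) g=3 f=10, (6,0) g=2 f=12, (6,2) g=2 f=10, (7,0) g=1 f=12, (7,2) g=1 f=10]
step 2: expand (4,2) (f=10, h=6) → closed; open now [(3,2) g=5 f=10, (4,0) g=4 f=12, (4,3) g=5 f=10, (5,2) g=3 f=10, (6,0) g=2 f=12, (6,2) g=2 f=10, (7,0) g=1 f=12, (7,2) g=1 f=10]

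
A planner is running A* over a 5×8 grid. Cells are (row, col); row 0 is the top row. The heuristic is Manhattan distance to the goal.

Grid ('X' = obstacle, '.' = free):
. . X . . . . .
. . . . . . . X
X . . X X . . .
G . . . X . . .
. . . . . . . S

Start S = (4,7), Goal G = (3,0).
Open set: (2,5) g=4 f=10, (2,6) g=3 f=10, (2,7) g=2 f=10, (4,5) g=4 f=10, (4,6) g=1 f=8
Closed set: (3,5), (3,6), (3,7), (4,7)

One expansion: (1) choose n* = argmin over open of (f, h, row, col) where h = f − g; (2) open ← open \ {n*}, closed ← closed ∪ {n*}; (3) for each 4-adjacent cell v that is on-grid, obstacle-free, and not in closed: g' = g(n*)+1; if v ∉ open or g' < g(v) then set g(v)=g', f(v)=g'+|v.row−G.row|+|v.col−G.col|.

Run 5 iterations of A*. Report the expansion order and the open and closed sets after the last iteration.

order=[(4,6) → (4,5) → (4,4) → (4,3) → (3,3)]; open=[(2,5) g=4 f=10, (2,6) g=3 f=10, (2,7) g=2 f=10, (3,2) g=6 f=8, (4,2) g=5 f=8]; closed=[(3,3), (3,5), (3,6), (3,7), (4,3), (4,4), (4,5), (4,6), (4,7)]

step 1: expand (4,6) (f=8, h=7) → closed; open now [(2,5) g=4 f=10, (2,6) g=3 f=10, (2,7) g=2 f=10, (4,5) g=2 f=8]
step 2: expand (4,5) (f=8, h=6) → closed; open now [(2,5) g=4 f=10, (2,6) g=3 f=10, (2,7) g=2 f=10, (4,4) g=3 f=8]
step 3: expand (4,4) (f=8, h=5) → closed; open now [(2,5) g=4 f=10, (2,6) g=3 f=10, (2,7) g=2 f=10, (4,3) g=4 f=8]
step 4: expand (4,3) (f=8, h=4) → closed; open now [(2,5) g=4 f=10, (2,6) g=3 f=10, (2,7) g=2 f=10, (3,3) g=5 f=8, (4,2) g=5 f=8]
step 5: expand (3,3) (f=8, h=3) → closed; open now [(2,5) g=4 f=10, (2,6) g=3 f=10, (2,7) g=2 f=10, (3,2) g=6 f=8, (4,2) g=5 f=8]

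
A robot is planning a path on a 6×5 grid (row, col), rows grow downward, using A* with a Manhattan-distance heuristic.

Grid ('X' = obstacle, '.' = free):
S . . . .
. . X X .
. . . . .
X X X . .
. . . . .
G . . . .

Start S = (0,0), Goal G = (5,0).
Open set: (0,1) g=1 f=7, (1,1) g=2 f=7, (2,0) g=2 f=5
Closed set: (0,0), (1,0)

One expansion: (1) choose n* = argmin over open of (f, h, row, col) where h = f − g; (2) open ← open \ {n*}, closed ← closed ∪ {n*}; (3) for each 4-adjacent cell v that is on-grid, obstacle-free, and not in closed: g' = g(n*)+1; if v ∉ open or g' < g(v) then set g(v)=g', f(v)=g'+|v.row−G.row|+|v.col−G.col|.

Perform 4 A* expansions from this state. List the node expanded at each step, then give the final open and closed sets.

step 1: expand (2,0) (f=5, h=3) → closed; open now [(0,1) g=1 f=7, (1,1) g=2 f=7, (2,1) g=3 f=7]
step 2: expand (2,1) (f=7, h=4) → closed; open now [(0,1) g=1 f=7, (1,1) g=2 f=7, (2,2) g=4 f=9]
step 3: expand (1,1) (f=7, h=5) → closed; open now [(0,1) g=1 f=7, (2,2) g=4 f=9]
step 4: expand (0,1) (f=7, h=6) → closed; open now [(0,2) g=2 f=9, (2,2) g=4 f=9]

order=[(2,0) → (2,1) → (1,1) → (0,1)]; open=[(0,2) g=2 f=9, (2,2) g=4 f=9]; closed=[(0,0), (0,1), (1,0), (1,1), (2,0), (2,1)]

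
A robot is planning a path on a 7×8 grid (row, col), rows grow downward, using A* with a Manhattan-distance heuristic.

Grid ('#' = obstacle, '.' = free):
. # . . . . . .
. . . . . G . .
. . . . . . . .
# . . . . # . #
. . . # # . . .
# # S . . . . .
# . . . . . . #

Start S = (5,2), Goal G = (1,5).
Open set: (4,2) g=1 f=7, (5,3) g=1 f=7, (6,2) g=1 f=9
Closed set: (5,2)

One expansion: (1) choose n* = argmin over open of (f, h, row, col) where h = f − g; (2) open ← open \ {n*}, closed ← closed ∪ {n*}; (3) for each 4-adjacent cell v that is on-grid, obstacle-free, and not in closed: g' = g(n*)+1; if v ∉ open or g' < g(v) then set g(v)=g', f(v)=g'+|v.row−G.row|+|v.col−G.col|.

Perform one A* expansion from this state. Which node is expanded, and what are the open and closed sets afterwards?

step 1: expand (4,2) (f=7, h=6) → closed; open now [(3,2) g=2 f=7, (4,1) g=2 f=9, (5,3) g=1 f=7, (6,2) g=1 f=9]

expanded=(4,2); open=[(3,2) g=2 f=7, (4,1) g=2 f=9, (5,3) g=1 f=7, (6,2) g=1 f=9]; closed=[(4,2), (5,2)]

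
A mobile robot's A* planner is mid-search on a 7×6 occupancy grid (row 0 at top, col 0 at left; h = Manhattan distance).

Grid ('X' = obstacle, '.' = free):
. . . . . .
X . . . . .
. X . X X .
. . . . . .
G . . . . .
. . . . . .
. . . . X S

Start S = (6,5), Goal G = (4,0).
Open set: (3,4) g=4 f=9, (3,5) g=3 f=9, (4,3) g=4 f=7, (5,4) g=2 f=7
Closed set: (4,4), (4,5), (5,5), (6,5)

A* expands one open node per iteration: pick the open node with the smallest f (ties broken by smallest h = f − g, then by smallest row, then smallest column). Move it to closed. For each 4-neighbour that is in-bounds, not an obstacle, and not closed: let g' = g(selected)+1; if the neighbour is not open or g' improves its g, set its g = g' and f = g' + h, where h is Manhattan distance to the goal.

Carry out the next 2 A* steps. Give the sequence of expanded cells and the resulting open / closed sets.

step 1: expand (4,3) (f=7, h=3) → closed; open now [(3,3) g=5 f=9, (3,4) g=4 f=9, (3,5) g=3 f=9, (4,2) g=5 f=7, (5,3) g=5 f=9, (5,4) g=2 f=7]
step 2: expand (4,2) (f=7, h=2) → closed; open now [(3,2) g=6 f=9, (3,3) g=5 f=9, (3,4) g=4 f=9, (3,5) g=3 f=9, (4,1) g=6 f=7, (5,2) g=6 f=9, (5,3) g=5 f=9, (5,4) g=2 f=7]

order=[(4,3) → (4,2)]; open=[(3,2) g=6 f=9, (3,3) g=5 f=9, (3,4) g=4 f=9, (3,5) g=3 f=9, (4,1) g=6 f=7, (5,2) g=6 f=9, (5,3) g=5 f=9, (5,4) g=2 f=7]; closed=[(4,2), (4,3), (4,4), (4,5), (5,5), (6,5)]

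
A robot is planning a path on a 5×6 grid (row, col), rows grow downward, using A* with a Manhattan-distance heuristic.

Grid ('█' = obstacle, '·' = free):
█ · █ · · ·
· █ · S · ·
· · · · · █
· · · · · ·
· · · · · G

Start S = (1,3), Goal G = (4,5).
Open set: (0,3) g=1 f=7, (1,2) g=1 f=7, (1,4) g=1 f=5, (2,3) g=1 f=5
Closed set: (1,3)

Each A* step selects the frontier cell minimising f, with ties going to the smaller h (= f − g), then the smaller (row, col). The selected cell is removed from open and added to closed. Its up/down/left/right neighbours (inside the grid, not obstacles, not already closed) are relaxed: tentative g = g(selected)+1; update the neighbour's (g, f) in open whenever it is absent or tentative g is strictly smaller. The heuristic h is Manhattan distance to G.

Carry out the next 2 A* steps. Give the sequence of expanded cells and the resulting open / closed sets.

step 1: expand (1,4) (f=5, h=4) → closed; open now [(0,3) g=1 f=7, (0,4) g=2 f=7, (1,2) g=1 f=7, (1,5) g=2 f=5, (2,3) g=1 f=5, (2,4) g=2 f=5]
step 2: expand (1,5) (f=5, h=3) → closed; open now [(0,3) g=1 f=7, (0,4) g=2 f=7, (0,5) g=3 f=7, (1,2) g=1 f=7, (2,3) g=1 f=5, (2,4) g=2 f=5]

order=[(1,4) → (1,5)]; open=[(0,3) g=1 f=7, (0,4) g=2 f=7, (0,5) g=3 f=7, (1,2) g=1 f=7, (2,3) g=1 f=5, (2,4) g=2 f=5]; closed=[(1,3), (1,4), (1,5)]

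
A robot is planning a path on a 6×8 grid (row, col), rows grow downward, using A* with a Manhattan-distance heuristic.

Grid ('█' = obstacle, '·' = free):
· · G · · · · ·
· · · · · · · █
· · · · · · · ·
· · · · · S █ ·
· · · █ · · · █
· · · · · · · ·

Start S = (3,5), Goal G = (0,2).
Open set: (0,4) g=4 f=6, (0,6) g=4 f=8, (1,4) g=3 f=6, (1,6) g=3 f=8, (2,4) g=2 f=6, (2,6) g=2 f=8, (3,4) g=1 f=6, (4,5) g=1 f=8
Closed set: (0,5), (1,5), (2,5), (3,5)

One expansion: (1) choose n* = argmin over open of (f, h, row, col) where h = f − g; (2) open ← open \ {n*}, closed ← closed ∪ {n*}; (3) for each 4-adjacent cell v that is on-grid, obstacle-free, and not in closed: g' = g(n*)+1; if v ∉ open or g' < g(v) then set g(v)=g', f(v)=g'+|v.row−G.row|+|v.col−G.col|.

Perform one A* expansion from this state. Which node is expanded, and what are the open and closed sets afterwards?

step 1: expand (0,4) (f=6, h=2) → closed; open now [(0,3) g=5 f=6, (0,6) g=4 f=8, (1,4) g=3 f=6, (1,6) g=3 f=8, (2,4) g=2 f=6, (2,6) g=2 f=8, (3,4) g=1 f=6, (4,5) g=1 f=8]

expanded=(0,4); open=[(0,3) g=5 f=6, (0,6) g=4 f=8, (1,4) g=3 f=6, (1,6) g=3 f=8, (2,4) g=2 f=6, (2,6) g=2 f=8, (3,4) g=1 f=6, (4,5) g=1 f=8]; closed=[(0,4), (0,5), (1,5), (2,5), (3,5)]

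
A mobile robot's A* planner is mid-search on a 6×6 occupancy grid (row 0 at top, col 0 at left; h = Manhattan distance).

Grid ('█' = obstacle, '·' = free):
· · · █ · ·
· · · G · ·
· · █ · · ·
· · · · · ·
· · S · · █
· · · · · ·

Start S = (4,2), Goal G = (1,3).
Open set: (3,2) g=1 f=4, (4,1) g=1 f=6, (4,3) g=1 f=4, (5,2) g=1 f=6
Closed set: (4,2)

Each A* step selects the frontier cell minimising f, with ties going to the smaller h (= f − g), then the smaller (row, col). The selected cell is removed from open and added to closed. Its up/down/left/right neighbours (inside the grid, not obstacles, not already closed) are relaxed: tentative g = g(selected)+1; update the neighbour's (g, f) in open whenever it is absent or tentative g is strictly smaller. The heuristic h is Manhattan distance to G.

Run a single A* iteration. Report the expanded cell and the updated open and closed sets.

expanded=(3,2); open=[(3,1) g=2 f=6, (3,3) g=2 f=4, (4,1) g=1 f=6, (4,3) g=1 f=4, (5,2) g=1 f=6]; closed=[(3,2), (4,2)]

step 1: expand (3,2) (f=4, h=3) → closed; open now [(3,1) g=2 f=6, (3,3) g=2 f=4, (4,1) g=1 f=6, (4,3) g=1 f=4, (5,2) g=1 f=6]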